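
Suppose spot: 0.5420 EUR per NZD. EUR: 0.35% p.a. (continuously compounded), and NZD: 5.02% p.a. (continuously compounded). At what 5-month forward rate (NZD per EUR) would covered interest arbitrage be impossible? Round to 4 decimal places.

1.8813

T = 5/12 years.
Growth of 1 EUR over T: e^(0.0035×5/12) = 1.0014594.
Growth of 1 NZD over T: e^(0.0502×5/12) = 1.021137.
Forward (EUR per NZD) = 0.542 × 1.0014594 / 1.021137 = 0.5315555.
Invert for NZD per EUR: 1 / 0.5315555 = 1.8813.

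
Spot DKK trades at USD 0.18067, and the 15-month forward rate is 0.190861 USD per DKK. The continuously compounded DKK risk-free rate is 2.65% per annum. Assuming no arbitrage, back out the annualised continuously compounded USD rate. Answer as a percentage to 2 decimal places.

7.04%

T = 15/12 years.
F/S = 0.190861/0.18067 = 1.0564067 = (growth of USD) / (growth of DKK).
DKK growth factor: e^(0.0265×15/12) = 1.0336797.
So the USD growth factor = 1.0919862.
r = ln(1.0919862)/(15/12) = 0.070399 → 7.04%.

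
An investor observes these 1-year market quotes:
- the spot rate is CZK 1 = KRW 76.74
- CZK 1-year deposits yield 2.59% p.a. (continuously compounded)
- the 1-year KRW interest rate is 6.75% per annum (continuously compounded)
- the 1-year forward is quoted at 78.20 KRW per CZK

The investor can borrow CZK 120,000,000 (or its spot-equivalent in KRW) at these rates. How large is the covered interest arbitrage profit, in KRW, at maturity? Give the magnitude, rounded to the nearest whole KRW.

T = 1 year.
Invest the CZK and cover forward: 120,000,000 × 1.02623831951 × 78.20 = KRW 9,630,220,390.28.
Convert at spot and invest in KRW: 120,000,000 × 76.74 × 1.069830259598 = KRW 9,851,852,894.59.
The quoted forward undervalues CZK, so borrow CZK, convert to KRW at spot, deposit the KRW at 6.75%, and buy CZK forward at 78.20 to cover the loan.
Arbitrage profit = |9,630,220,390.28 − 9,851,852,894.59| = KRW 221,632,504.

KRW 221,632,504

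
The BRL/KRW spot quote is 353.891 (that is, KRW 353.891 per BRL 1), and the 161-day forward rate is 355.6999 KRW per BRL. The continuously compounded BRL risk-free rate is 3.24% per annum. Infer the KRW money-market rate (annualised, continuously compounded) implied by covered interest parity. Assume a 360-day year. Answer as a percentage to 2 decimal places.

4.38%

T = 161/360 years.
F/S = 355.6999/353.891 = 1.0051115 = (growth of KRW) / (growth of BRL).
BRL growth factor: e^(0.0324×161/360) = 1.0145955.
So the KRW growth factor = 1.0197816.
Take logs: ln 1.0197816 / (161/360) = 0.043800, so 4.38%.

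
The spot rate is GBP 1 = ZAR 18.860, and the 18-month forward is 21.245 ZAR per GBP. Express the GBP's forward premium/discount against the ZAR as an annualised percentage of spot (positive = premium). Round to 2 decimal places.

+8.43%

T = 18/12 years.
Period premium: (21.245 − 18.86)/18.86 = 0.1264581.
×(1/T) gives 8.43% p.a.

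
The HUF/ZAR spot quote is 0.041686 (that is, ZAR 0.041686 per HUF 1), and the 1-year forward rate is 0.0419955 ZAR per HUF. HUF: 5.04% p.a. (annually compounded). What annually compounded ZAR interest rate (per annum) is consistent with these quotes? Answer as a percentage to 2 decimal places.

T = 1 year.
F/S = 0.0419955/0.041686 = 1.0074246 = (growth of ZAR) / (growth of HUF).
The HUF side grows by (1 + 0.0504)^1 = 1.050400.
That pins the ZAR growth at 1.0581988.
Annualise: 1.0581988^(1/1) − 1 = 0.058199 = 5.82%.

5.82%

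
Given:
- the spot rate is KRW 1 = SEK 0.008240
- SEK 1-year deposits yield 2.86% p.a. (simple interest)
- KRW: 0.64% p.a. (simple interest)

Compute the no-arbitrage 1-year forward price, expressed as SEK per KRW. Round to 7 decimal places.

T = 1 year.
Growth of 1 SEK over T: 1 + 0.0286×1 = 1.028600.
KRW growth factor: 1 + 0.0064×1 = 1.006400.
CIP: F = S · (grow SEK)/(grow KRW) = 0.00824 × 1.028600/1.006400 = 0.008421765 SEK per KRW.

0.0084218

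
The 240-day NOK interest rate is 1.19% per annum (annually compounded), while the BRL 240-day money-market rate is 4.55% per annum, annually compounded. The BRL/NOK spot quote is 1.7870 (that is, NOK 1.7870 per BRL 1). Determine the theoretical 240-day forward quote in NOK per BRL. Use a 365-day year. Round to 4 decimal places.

T = 240/365 years.
NOK growth factor: (1 + 0.0119)^(240/365) = 1.0078088.
BRL growth factor: (1 + 0.0455)^(240/365) = 1.0296893.
CIP: F = S · (grow NOK)/(grow BRL) = 1.787 × 1.0078088/1.0296893 = 1.749027 NOK per BRL.

1.7490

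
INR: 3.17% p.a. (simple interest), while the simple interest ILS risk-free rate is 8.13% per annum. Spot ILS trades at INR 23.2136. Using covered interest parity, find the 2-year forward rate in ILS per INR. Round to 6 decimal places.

0.047097

T = 2 years.
INR accumulates by 1 + 0.0317×2 = 1.063400.
ILS growth factor: 1 + 0.0813×2 = 1.162600.
Forward (INR per ILS) = 23.2136 × 1.063400 / 1.162600 = 21.23288.
Quoted the other way: 1/21.23288 = 0.047097 ILS per INR.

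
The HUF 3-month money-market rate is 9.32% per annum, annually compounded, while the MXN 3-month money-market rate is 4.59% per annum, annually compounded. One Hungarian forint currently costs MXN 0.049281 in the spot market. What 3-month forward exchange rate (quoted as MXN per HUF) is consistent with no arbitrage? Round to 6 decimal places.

T = 3/12 years.
MXN growth factor: (1 + 0.0459)^(3/12) = 1.0112826.
HUF growth factor: (1 + 0.0932)^(3/12) = 1.0225273.
CIP: F = S · (grow MXN)/(grow HUF) = 0.049281 × 1.0112826/1.0225273 = 0.04873906 MXN per HUF.

0.048739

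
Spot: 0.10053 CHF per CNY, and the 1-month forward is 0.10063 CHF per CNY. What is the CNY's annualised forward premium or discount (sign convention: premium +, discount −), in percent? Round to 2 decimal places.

T = 1/12 years.
Period premium: (0.10063 − 0.10053)/0.10053 = 0.0009947.
Per annum: 0.0009947 / (1/12) = 0.011936 = 1.19%.

+1.19%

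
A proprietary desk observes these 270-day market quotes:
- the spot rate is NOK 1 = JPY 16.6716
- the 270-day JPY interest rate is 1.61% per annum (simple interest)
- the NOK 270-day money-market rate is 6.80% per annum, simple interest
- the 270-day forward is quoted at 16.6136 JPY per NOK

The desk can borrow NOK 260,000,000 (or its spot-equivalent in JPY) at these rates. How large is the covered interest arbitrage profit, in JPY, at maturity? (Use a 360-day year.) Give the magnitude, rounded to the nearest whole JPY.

T = 270/360 years.
Invest the NOK and cover forward: 260,000,000 × 1.051000 × 16.6136 = JPY 4,539,832,336.00.
Convert at spot and invest in JPY: 260,000,000 × 16.6716 × 1.012075 = JPY 4,386,956,488.20.
The quoted forward overvalues NOK, so borrow JPY, buy NOK at spot, deposit the NOK at 6.80%, and sell the proceeds forward at 16.6136.
Arbitrage profit = |4,539,832,336.00 − 4,386,956,488.20| = JPY 152,875,848.

JPY 152,875,848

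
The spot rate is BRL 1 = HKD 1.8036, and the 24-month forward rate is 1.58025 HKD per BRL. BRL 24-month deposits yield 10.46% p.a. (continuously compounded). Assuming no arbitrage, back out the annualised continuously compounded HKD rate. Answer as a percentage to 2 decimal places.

3.85%

T = 2 years.
CIP gives F = S · g_HKD/g_BRL, so g_HKD/g_BRL = 1.58025/1.8036 = 0.8761643.
BRL growth factor: e^(0.1046×2) = 1.2326915.
So the HKD growth factor = 1.0800403.
Take logs: ln 1.0800403 / 2 = 0.038499, so 3.85%.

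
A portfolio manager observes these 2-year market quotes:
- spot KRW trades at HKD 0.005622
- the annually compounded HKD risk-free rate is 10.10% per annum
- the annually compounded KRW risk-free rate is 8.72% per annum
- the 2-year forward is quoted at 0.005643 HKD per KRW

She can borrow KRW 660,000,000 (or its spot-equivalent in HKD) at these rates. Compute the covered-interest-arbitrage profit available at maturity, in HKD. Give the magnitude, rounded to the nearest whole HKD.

HKD 95,665

T = 2 years.
Invest the KRW and cover forward: 660,000,000 × 1.18200384 × 0.005643 = HKD 4,402,231.46.
Convert at spot and invest in HKD: 660,000,000 × 0.005622 × 1.212201 = HKD 4,497,896.05.
The quoted forward undervalues KRW, so borrow KRW, convert to HKD at spot, deposit the HKD at 10.10%, and buy KRW forward at 0.005643 to cover the loan.
Arbitrage profit = |4,402,231.46 − 4,497,896.05| = HKD 95,665.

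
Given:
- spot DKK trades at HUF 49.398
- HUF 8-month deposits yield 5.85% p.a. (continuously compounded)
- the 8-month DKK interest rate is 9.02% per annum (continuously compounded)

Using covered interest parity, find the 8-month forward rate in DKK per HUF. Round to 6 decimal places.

T = 8/12 years.
HUF growth factor: e^(0.0585×8/12) = 1.0397705.
Growth of 1 DKK over T: e^(0.0902×8/12) = 1.0619781.
So F = 49.398 × 1.0397705 / 1.0619781 = 48.36501 (HUF/DKK).
Quoted the other way: 1/48.36501 = 0.020676 DKK per HUF.

0.020676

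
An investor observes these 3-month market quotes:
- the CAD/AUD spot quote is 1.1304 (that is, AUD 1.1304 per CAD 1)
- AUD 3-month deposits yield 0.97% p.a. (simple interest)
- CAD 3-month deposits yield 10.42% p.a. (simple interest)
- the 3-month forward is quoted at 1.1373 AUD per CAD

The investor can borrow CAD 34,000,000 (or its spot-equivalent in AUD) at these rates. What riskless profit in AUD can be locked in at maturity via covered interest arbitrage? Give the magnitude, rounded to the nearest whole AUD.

AUD 1,148,705

T = 3/12 years.
Route A — deposit CAD, sell forward: 34,000,000 × 1.026050 × 1.1373 = AUD 39,675,506.61.
Route B — convert at spot, deposit AUD: 34,000,000 × 1.1304 × 1.002425 = AUD 38,526,801.48.
The quoted forward overvalues CAD, so borrow AUD, buy CAD at spot, deposit the CAD at 10.42%, and sell the proceeds forward at 1.1373.
Arbitrage profit = |39,675,506.61 − 38,526,801.48| = AUD 1,148,705.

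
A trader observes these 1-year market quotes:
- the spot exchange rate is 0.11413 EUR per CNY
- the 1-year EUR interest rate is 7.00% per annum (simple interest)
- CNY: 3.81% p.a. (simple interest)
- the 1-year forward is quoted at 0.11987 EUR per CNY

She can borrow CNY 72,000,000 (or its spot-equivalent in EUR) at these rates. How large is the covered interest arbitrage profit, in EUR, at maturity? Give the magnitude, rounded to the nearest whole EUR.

T = 1 year.
Route A — deposit CNY, sell forward: 72,000,000 × 1.038100 × 0.11987 = EUR 8,959,467.38.
Route B — convert at spot, deposit EUR: 72,000,000 × 0.11413 × 1.070000 = EUR 8,792,575.20.
The quoted forward overvalues CNY, so borrow EUR, buy CNY at spot, deposit the CNY at 3.81%, and sell the proceeds forward at 0.11987.
The gap between the two covered legs is EUR 166,892.

EUR 166,892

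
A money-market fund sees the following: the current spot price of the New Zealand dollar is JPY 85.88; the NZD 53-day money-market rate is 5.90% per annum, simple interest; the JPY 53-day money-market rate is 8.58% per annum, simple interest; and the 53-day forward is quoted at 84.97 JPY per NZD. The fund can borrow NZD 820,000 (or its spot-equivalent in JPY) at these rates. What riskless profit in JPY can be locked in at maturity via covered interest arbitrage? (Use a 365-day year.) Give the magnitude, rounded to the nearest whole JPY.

JPY 1,026,639

T = 53/365 years.
Invest the NZD and cover forward: 820,000 × 1.0085671233 × 84.97 = JPY 70,272,317.74.
Convert at spot and invest in JPY: 820,000 × 85.88 × 1.0124586301 = JPY 71,298,956.67.
The quoted forward undervalues NZD, so borrow NZD, convert to JPY at spot, deposit the JPY at 8.58%, and buy NZD forward at 84.97 to cover the loan.
Arbitrage profit = |70,272,317.74 − 71,298,956.67| = JPY 1,026,639.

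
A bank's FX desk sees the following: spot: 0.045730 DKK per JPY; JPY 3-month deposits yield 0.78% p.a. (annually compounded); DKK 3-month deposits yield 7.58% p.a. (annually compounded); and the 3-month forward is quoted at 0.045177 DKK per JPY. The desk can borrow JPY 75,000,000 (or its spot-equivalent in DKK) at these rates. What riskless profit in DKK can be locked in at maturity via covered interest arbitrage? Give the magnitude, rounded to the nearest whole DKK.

T = 3/12 years.
Invest the JPY and cover forward: 75,000,000 × 1.001944322 × 0.045177 = DKK 3,394,862.90.
Convert at spot and invest in DKK: 75,000,000 × 0.045730 × 1.018433989 = DKK 3,492,973.97.
The quoted forward undervalues JPY, so borrow JPY, convert to DKK at spot, deposit the DKK at 7.58%, and buy JPY forward at 0.045177 to cover the loan.
The gap between the two covered legs is DKK 98,111.

DKK 98,111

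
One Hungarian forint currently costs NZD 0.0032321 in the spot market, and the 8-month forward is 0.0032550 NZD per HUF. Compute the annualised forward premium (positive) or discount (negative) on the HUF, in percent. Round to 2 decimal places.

+1.06%

T = 8/12 years.
HUF trades forward at +0.70852% vs spot over the period.
Per annum: 0.0070852 / (8/12) = 0.010628 = 1.06%.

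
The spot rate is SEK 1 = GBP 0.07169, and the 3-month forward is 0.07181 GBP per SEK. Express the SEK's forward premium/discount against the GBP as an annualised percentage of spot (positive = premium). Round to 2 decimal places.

T = 3/12 years.
(F − S)/S = (0.07181 − 0.07169)/0.07169 = 0.0016739.
Per annum: 0.0016739 / (3/12) = 0.006696 = 0.67%.

+0.67%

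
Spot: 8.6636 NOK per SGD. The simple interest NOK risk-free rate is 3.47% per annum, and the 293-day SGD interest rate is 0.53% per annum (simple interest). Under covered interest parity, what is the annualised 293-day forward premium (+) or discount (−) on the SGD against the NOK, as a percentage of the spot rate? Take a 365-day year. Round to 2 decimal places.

T = 293/365 years.
CIP forward (NOK per SGD) = 8.6636 × 1.0278551/1.0042545 = 8.8671999.
Annualised premium = (F − S)/S × (1/T) = (8.8671999 − 8.6636)/8.6636 ÷ (293/365) = 2.93%.

+2.93%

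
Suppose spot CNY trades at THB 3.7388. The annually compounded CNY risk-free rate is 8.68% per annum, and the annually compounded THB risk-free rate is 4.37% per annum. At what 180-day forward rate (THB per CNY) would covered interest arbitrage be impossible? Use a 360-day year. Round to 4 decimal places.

3.6639

T = 180/360 years.
THB accumulates by (1 + 0.0437)^(180/360) = 1.0216164.
CNY accumulates by (1 + 0.0868)^(180/360) = 1.042497.
So F = 3.7388 × 1.0216164 / 1.042497 = 3.663914 (THB/CNY).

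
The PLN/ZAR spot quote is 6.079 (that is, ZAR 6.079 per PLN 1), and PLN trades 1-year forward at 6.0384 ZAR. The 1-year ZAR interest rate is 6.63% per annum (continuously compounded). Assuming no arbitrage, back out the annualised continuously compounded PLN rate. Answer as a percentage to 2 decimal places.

7.30%

T = 1 year.
F/S = 6.0384/6.079 = 0.9933213 = (growth of ZAR) / (growth of PLN).
The ZAR side grows by e^(0.0663×1) = 1.0685472.
Hence g_PLN = 1.0757317.
Take logs: ln 1.0757317 / 1 = 0.073001, so 7.30%.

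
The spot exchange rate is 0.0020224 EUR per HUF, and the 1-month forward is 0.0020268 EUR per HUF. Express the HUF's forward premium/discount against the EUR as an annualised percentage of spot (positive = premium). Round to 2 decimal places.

+2.61%

T = 1/12 years.
(F − S)/S = (0.0020268 − 0.0020224)/0.0020224 = 0.0021756.
×(1/T) gives 2.61% p.a.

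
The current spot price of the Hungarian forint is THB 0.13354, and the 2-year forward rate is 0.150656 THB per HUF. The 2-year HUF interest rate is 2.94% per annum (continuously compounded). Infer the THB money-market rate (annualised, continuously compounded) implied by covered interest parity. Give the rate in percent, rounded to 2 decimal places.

T = 2 years.
CIP gives F = S · g_THB/g_HUF, so g_THB/g_HUF = 0.150656/0.13354 = 1.1281713.
The HUF side grows by e^(0.0294×2) = 1.0605631.
Hence g_THB = 1.1964969.
r = ln(1.1964969)/2 = 0.089699 → 8.97%.

8.97%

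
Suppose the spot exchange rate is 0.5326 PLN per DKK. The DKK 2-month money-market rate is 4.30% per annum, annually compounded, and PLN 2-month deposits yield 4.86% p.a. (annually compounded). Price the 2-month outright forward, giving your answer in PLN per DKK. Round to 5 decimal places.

T = 2/12 years.
PLN accumulates by (1 + 0.0486)^(2/12) = 1.0079407.
Growth of 1 DKK over T: (1 + 0.0430)^(2/12) = 1.0070415.
Forward (PLN per DKK) = 0.5326 × 1.0079407 / 1.0070415 = 0.5330756.

0.53308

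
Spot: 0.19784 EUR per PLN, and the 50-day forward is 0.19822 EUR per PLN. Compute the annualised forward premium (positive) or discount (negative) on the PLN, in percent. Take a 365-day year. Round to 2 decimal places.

+1.40%

T = 50/365 years.
Period premium: (0.19822 − 0.19784)/0.19784 = 0.0019207.
×(1/T) gives 1.40% p.a.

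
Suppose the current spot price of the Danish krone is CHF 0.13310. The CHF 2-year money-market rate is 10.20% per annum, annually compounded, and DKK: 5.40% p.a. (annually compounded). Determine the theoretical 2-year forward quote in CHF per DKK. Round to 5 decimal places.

0.14550

T = 2 years.
CHF growth factor: (1 + 0.1020)^2 = 1.214404.
Growth of 1 DKK over T: (1 + 0.0540)^2 = 1.110916.
So F = 0.1331 × 1.214404 / 1.110916 = 0.1454990 (CHF/DKK).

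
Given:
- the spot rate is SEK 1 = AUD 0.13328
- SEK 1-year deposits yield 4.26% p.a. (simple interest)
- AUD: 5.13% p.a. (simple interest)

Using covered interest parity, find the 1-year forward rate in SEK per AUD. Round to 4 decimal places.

T = 1 year.
Growth of 1 AUD over T: 1 + 0.0513×1 = 1.051300.
SEK accumulates by 1 + 0.0426×1 = 1.042600.
CIP: F = S · (grow AUD)/(grow SEK) = 0.13328 × 1.051300/1.042600 = 0.1343922 AUD per SEK.
Quoted the other way: 1/0.1343922 = 7.4409 SEK per AUD.

7.4409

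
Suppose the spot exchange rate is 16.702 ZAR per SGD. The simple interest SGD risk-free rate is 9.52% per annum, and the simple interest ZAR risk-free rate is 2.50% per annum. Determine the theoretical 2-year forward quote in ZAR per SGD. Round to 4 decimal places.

14.7321

T = 2 years.
ZAR accumulates by 1 + 0.0250×2 = 1.050000.
Growth of 1 SGD over T: 1 + 0.0952×2 = 1.190400.
CIP: F = S · (grow ZAR)/(grow SGD) = 16.702 × 1.050000/1.190400 = 14.732107 ZAR per SGD.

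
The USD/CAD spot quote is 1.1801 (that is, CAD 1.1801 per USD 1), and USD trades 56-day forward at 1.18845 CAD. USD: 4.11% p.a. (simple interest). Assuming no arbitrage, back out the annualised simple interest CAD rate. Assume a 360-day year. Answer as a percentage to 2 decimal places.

T = 56/360 years.
F/S = 1.18845/1.1801 = 1.0070757 = (growth of CAD) / (growth of USD).
USD growth factor: 1 + 0.0411×56/360 = 1.0063933.
So the CAD growth factor = 1.0135142.
(1.0135142 − 1)/T = 0.086877, i.e. 8.69%.

8.69%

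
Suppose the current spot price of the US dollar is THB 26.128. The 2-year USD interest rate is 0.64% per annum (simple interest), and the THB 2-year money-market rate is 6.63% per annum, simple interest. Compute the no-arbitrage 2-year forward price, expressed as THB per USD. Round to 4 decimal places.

29.2186

T = 2 years.
THB growth factor: 1 + 0.0663×2 = 1.132600.
USD growth factor: 1 + 0.0064×2 = 1.012800.
So F = 26.128 × 1.132600 / 1.012800 = 29.218575 (THB/USD).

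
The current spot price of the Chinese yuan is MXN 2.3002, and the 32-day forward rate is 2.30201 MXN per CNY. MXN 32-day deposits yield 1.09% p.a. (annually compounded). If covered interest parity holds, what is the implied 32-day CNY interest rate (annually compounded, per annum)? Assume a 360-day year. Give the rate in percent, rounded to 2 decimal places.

T = 32/360 years.
CIP gives F = S · g_MXN/g_CNY, so g_MXN/g_CNY = 2.30201/2.3002 = 1.0007869.
The MXN side grows by (1 + 0.0109)^(32/360) = 1.0009641.
That pins the CNY growth at 1.0001771.
Annualise: 1.0001771^(360/32) − 1 = 0.001994 = 0.20%.

0.20%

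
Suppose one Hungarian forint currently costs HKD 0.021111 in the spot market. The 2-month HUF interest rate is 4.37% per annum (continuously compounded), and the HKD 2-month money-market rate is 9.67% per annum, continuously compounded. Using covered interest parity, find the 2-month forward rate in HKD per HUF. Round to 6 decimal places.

T = 2/12 years.
HKD growth factor: e^(0.0967×2/12) = 1.0162472.
HUF accumulates by e^(0.0437×2/12) = 1.0073099.
So F = 0.021111 × 1.0162472 / 1.0073099 = 0.02129831 (HKD/HUF).

0.021298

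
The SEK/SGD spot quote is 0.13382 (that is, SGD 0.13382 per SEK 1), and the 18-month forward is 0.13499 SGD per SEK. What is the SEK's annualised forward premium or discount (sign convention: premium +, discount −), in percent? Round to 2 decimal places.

T = 18/12 years.
SEK trades forward at +0.87431% vs spot over the period.
Annualise by dividing by T: 0.0087431 / (18/12) = 0.005829 → 0.58%.

+0.58%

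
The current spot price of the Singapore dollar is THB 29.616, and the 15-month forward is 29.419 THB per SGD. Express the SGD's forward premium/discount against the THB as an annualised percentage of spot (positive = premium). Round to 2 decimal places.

-0.53%

T = 15/12 years.
(F − S)/S = (29.419 − 29.616)/29.616 = -0.0066518.
Annualise by dividing by T: -0.0066518 / (15/12) = -0.005321 → -0.53%.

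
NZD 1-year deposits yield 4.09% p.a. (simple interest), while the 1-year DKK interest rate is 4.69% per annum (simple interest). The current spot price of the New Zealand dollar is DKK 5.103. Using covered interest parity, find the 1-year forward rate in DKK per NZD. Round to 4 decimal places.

T = 1 year.
Growth of 1 DKK over T: 1 + 0.0469×1 = 1.046900.
NZD accumulates by 1 + 0.0409×1 = 1.040900.
CIP: F = S · (grow DKK)/(grow NZD) = 5.103 × 1.046900/1.040900 = 5.132415 DKK per NZD.

5.1324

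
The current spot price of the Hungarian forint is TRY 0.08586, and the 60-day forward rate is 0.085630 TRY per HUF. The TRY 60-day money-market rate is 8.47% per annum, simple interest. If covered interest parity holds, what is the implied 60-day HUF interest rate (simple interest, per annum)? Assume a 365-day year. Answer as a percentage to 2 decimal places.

10.13%

T = 60/365 years.
CIP gives F = S · g_TRY/g_HUF, so g_TRY/g_HUF = 0.08563/0.08586 = 0.9973212.
The TRY side grows by 1 + 0.0847×60/365 = 1.0139233.
Hence g_HUF = 1.0166467.
(1.0166467 − 1)/T = 0.101267, i.e. 10.13%.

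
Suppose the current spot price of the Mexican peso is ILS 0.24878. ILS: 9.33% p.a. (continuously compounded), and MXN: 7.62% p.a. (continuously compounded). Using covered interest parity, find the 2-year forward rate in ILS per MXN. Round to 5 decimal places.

0.25744

T = 2 years.
Growth of 1 ILS over T: e^(0.0933×2) = 1.2051451.
MXN accumulates by e^(0.0762×2) = 1.164626.
So F = 0.24878 × 1.2051451 / 1.164626 = 0.2574354 (ILS/MXN).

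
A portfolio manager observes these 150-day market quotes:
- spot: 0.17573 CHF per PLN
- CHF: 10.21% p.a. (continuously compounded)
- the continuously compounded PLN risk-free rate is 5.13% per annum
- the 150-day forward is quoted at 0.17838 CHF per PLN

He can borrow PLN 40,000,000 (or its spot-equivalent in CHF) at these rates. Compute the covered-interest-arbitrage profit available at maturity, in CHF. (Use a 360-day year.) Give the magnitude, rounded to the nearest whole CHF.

T = 150/360 years.
Route A — deposit PLN, sell forward: 40,000,000 × 1.021605082 × 0.17838 = CHF 7,289,356.58.
Route B — convert at spot, deposit CHF: 40,000,000 × 0.17573 × 1.043459533 = CHF 7,334,685.75.
The quoted forward undervalues PLN, so borrow PLN, convert to CHF at spot, deposit the CHF at 10.21%, and buy PLN forward at 0.17838 to cover the loan.
The gap between the two covered legs is CHF 45,329.

CHF 45,329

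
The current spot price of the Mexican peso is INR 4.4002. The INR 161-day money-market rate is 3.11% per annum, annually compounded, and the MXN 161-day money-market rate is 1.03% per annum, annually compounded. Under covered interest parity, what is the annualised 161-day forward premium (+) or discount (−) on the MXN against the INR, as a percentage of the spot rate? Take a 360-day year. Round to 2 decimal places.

T = 161/360 years.
F = S · g_INR/g_MXN = 4.4002 × 1.0137909/1.0045933 = 4.4404862.
(F − S)/S ÷ T = (4.4404862 − 4.4002)/4.4002/(161/360) = 0.020472 → 2.05%.

+2.05%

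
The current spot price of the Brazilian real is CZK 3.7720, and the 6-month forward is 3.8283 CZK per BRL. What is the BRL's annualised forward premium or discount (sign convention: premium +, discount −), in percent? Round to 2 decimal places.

T = 6/12 years.
BRL trades forward at +1.49258% vs spot over the period.
×(1/T) gives 2.99% p.a.

+2.99%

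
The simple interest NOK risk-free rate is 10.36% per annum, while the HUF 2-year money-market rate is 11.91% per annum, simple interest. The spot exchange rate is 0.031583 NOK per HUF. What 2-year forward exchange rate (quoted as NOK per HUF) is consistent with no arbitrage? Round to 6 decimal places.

0.030792

T = 2 years.
NOK accumulates by 1 + 0.1036×2 = 1.207200.
Growth of 1 HUF over T: 1 + 0.1191×2 = 1.238200.
So F = 0.031583 × 1.207200 / 1.238200 = 0.03079228 (NOK/HUF).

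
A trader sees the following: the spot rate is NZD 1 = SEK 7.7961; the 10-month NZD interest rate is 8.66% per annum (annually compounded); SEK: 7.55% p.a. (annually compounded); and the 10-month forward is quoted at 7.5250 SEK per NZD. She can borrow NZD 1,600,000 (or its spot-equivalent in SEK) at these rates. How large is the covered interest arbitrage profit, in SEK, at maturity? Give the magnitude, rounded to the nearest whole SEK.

T = 10/12 years.
Route A — deposit NZD, sell forward: 1,600,000 × 1.0716626232 × 7.5250 = SEK 12,902,817.98.
Route B — convert at spot, deposit SEK: 1,600,000 × 7.7961 × 1.0625319849 = SEK 13,253,768.97.
The quoted forward undervalues NZD, so borrow NZD, convert to SEK at spot, deposit the SEK at 7.55%, and buy NZD forward at 7.5250 to cover the loan.
Arbitrage profit = |12,902,817.98 − 13,253,768.97| = SEK 350,951.

SEK 350,951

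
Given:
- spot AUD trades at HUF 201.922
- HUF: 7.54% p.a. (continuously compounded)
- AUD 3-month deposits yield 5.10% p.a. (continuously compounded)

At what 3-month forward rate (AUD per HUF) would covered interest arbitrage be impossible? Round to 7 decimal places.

T = 3/12 years.
Growth of 1 HUF over T: e^(0.0754×3/12) = 1.0190288.
Growth of 1 AUD over T: e^(0.0510×3/12) = 1.0128316.
So F = 201.922 × 1.0190288 / 1.0128316 = 203.1575 (HUF/AUD).
Invert for AUD per HUF: 1 / 203.1575 = 0.0049223.

0.0049223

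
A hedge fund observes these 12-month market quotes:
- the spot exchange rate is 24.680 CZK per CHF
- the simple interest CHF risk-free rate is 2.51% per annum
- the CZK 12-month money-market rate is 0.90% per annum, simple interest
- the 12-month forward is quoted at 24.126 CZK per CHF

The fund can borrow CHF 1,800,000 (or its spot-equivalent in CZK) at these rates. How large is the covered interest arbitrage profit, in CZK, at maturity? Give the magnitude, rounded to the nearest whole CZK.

CZK 307,003

T = 1 year.
Invest the CHF and cover forward: 1,800,000 × 1.025100 × 24.126 = CZK 44,516,812.68.
Convert at spot and invest in CZK: 1,800,000 × 24.680 × 1.009000 = CZK 44,823,816.00.
The quoted forward undervalues CHF, so borrow CHF, convert to CZK at spot, deposit the CZK at 0.90%, and buy CHF forward at 24.126 to cover the loan.
Arbitrage profit = |44,516,812.68 − 44,823,816.00| = CZK 307,003.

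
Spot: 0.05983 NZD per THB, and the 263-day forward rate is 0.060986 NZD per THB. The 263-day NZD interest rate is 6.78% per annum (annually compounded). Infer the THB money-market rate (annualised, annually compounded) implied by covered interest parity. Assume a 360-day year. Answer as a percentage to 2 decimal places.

T = 263/360 years.
By CIP, F/S equals the NZD-to-THB growth ratio: 0.060986/0.05983 = 1.0193214.
The NZD side grows by (1 + 0.0678)^(263/360) = 1.0490917.
Hence g_THB = 1.029206.
r = 1.029206^(360/263) − 1 = 0.040192 → 4.02%.

4.02%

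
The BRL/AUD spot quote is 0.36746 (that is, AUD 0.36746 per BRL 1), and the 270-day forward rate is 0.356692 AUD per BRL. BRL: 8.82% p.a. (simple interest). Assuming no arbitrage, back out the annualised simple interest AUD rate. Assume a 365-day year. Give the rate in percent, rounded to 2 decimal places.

T = 270/365 years.
F/S = 0.356692/0.36746 = 0.9706961 = (growth of AUD) / (growth of BRL).
The BRL side grows by 1 + 0.0882×270/365 = 1.0652438.
That pins the AUD growth at 1.034028.
(1.034028 − 1)/T = 0.046001, i.e. 4.60%.

4.60%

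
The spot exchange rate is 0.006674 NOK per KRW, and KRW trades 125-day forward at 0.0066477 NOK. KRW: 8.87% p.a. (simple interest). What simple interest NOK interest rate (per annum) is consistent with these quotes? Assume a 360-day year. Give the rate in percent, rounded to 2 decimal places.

T = 125/360 years.
F/S = 0.0066477/0.006674 = 0.9960593 = (growth of NOK) / (growth of KRW).
The KRW side grows by 1 + 0.0887×125/360 = 1.0307986.
That pins the NOK growth at 1.0267365.
(1.0267365 − 1)/T = 0.077001, i.e. 7.70%.

7.70%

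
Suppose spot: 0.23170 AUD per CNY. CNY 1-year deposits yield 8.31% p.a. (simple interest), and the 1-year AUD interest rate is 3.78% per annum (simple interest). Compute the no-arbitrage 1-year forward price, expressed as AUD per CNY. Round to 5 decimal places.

T = 1 year.
AUD accumulates by 1 + 0.0378×1 = 1.037800.
Growth of 1 CNY over T: 1 + 0.0831×1 = 1.083100.
So F = 0.2317 × 1.037800 / 1.083100 = 0.2220093 (AUD/CNY).

0.22201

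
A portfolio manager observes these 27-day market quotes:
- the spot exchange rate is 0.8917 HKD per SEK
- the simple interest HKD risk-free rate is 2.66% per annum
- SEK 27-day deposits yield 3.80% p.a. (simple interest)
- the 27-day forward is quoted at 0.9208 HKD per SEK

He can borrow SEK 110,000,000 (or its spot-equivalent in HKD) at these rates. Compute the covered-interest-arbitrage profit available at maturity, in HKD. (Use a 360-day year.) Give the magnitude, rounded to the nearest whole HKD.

HKD 3,293,987

T = 27/360 years.
Route A — deposit SEK, sell forward: 110,000,000 × 1.002850 × 0.9208 = HKD 101,576,670.80.
Route B — convert at spot, deposit HKD: 110,000,000 × 0.8917 × 1.001995 = HKD 98,282,683.57.
The quoted forward overvalues SEK, so borrow HKD, buy SEK at spot, deposit the SEK at 3.80%, and sell the proceeds forward at 0.9208.
Profit = 101,576,670.80 − 98,282,683.57 = HKD 3,293,987.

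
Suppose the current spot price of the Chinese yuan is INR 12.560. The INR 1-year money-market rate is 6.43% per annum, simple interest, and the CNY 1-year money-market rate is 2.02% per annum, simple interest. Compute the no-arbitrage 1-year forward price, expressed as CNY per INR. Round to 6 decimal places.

0.076319

T = 1 year.
INR growth factor: 1 + 0.0643×1 = 1.064300.
CNY growth factor: 1 + 0.0202×1 = 1.020200.
Forward (INR per CNY) = 12.56 × 1.064300 / 1.020200 = 13.10293.
Invert for CNY per INR: 1 / 13.10293 = 0.076319.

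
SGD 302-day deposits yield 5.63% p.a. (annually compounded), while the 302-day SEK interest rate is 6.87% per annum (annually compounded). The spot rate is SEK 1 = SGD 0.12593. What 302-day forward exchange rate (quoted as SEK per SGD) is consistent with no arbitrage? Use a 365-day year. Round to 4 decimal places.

8.0180

T = 302/365 years.
SGD accumulates by (1 + 0.0563)^(302/365) = 1.046361.
SEK growth factor: (1 + 0.0687)^(302/365) = 1.0565139.
Forward (SGD per SEK) = 0.12593 × 1.046361 / 1.0565139 = 0.1247198.
Invert for SEK per SGD: 1 / 0.1247198 = 8.0180.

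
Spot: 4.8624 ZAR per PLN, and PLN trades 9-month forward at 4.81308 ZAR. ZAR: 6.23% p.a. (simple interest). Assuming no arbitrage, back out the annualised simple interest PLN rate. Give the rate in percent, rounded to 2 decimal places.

T = 9/12 years.
F/S = 4.81308/4.8624 = 0.9898569 = (growth of ZAR) / (growth of PLN).
ZAR growth factor: 1 + 0.0623×9/12 = 1.046725.
So the PLN growth factor = 1.0574508.
(1.0574508 − 1)/T = 0.076601, i.e. 7.66%.

7.66%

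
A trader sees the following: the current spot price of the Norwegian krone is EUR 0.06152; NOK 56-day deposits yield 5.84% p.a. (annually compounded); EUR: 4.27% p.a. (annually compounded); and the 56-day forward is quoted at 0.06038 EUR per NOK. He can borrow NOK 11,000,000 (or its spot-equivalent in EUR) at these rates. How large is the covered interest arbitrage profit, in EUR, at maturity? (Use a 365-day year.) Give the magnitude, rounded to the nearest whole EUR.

EUR 11,086

T = 56/365 years.
Keep in NOK, deliver into the forward: 11,000,000·1.00874615·0.06038 = EUR 669,989.02.
Swap to EUR now, deposit: 11,000,000·0.06152·1.00643584 = EUR 681,075.26.
The quoted forward undervalues NOK, so borrow NOK, convert to EUR at spot, deposit the EUR at 4.27%, and buy NOK forward at 0.06038 to cover the loan.
Arbitrage profit = |669,989.02 − 681,075.26| = EUR 11,086.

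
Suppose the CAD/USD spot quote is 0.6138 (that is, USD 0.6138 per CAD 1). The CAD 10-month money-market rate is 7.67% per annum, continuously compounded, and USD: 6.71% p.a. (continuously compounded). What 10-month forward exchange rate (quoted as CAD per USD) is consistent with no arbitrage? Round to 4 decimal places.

T = 10/12 years.
USD growth factor: e^(0.0671×10/12) = 1.0575096.
Growth of 1 CAD over T: e^(0.0767×10/12) = 1.0660036.
CIP: F = S · (grow USD)/(grow CAD) = 0.6138 × 1.0575096/1.0660036 = 0.6089092 USD per CAD.
Quoted the other way: 1/0.6089092 = 1.6423 CAD per USD.

1.6423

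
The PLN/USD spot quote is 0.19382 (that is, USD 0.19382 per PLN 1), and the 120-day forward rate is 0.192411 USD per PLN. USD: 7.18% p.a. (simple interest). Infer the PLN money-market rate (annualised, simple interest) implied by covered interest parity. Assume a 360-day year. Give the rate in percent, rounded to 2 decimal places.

T = 120/360 years.
By CIP, F/S equals the USD-to-PLN growth ratio: 0.192411/0.19382 = 0.9927304.
The USD side grows by 1 + 0.0718×120/360 = 1.0239333.
That pins the PLN growth at 1.0314314.
r = (1.0314314 − 1)/(120/360) = 0.094294 → 9.43%.

9.43%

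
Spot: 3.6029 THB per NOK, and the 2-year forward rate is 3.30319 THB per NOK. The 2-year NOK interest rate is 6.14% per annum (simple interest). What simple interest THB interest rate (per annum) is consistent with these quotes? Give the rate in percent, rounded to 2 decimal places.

T = 2 years.
F/S = 3.30319/3.6029 = 0.9168142 = (growth of THB) / (growth of NOK).
The NOK side grows by 1 + 0.0614×2 = 1.122800.
Hence g_THB = 1.029399.
(1.029399 − 1)/T = 0.014699, i.e. 1.47%.

1.47%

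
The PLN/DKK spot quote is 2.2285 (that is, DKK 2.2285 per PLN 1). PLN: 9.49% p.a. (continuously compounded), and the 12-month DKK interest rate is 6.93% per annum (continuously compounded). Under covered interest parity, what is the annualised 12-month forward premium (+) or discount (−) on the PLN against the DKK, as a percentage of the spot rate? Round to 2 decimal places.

-2.53%

T = 1 year.
F = S · g_DKK/g_PLN = 2.2285 × 1.0717577/1.0995489 = 2.1721745.
Annualised premium = (F − S)/S × (1/T) = (2.1721745 − 2.2285)/2.2285 ÷ 1 = -2.53%.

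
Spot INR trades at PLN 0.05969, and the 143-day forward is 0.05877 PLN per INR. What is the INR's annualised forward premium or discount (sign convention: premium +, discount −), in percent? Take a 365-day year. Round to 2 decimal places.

-3.93%

T = 143/365 years.
(F − S)/S = (0.05877 − 0.05969)/0.05969 = -0.0154130.
×(1/T) gives -3.93% p.a.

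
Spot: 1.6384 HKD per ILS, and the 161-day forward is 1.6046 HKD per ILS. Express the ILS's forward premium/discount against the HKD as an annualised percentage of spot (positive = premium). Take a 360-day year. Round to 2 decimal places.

T = 161/360 years.
Period premium: (1.6046 − 1.6384)/1.6384 = -0.0206299.
Annualise by dividing by T: -0.0206299 / (161/360) = -0.046129 → -4.61%.

-4.61%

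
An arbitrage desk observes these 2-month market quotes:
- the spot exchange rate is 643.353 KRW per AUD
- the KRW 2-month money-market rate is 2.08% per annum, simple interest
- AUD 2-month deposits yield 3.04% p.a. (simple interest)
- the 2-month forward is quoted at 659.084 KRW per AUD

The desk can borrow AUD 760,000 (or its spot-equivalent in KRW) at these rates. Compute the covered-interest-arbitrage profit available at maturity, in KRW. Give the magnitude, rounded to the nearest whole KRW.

T = 2/12 years.
Invest the AUD and cover forward: 760,000 × 1.00506666667 × 659.084 = KRW 503,441,752.79.
Convert at spot and invest in KRW: 760,000 × 643.353 × 1.00346666667 = KRW 490,643,300.71.
The quoted forward overvalues AUD, so borrow KRW, buy AUD at spot, deposit the AUD at 3.04%, and sell the proceeds forward at 659.084.
Arbitrage profit = |503,441,752.79 − 490,643,300.71| = KRW 12,798,452.

KRW 12,798,452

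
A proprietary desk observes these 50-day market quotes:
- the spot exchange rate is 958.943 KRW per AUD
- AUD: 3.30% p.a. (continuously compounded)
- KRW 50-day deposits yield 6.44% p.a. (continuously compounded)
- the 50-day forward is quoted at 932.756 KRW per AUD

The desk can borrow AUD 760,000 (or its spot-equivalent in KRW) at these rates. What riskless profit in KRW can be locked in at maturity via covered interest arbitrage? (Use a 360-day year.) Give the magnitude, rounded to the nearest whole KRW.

T = 50/360 years.
Invest the AUD and cover forward: 760,000 × 1.00459385287 × 932.756 = KRW 712,151,117.31.
Convert at spot and invest in KRW: 760,000 × 958.943 × 1.00898456552 = KRW 735,344,601.52.
The quoted forward undervalues AUD, so borrow AUD, convert to KRW at spot, deposit the KRW at 6.44%, and buy AUD forward at 932.756 to cover the loan.
Profit = 735,344,601.52 − 712,151,117.31 = KRW 23,193,484.

KRW 23,193,484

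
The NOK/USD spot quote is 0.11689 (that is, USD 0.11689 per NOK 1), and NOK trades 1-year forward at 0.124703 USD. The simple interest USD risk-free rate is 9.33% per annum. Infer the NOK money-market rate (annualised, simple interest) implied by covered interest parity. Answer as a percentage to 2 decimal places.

T = 1 year.
By CIP, F/S equals the USD-to-NOK growth ratio: 0.124703/0.11689 = 1.0668406.
The USD side grows by 1 + 0.0933×1 = 1.093300.
Hence g_NOK = 1.0248016.
r = (1.0248016 − 1)/1 = 0.024802 → 2.48%.

2.48%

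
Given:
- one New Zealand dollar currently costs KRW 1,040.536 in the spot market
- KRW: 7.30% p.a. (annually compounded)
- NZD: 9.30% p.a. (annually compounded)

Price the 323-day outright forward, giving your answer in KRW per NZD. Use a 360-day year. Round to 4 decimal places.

1023.4367

T = 323/360 years.
Growth of 1 KRW over T: (1 + 0.0730)^(323/360) = 1.0652578679.
NZD accumulates by (1 + 0.0930)^(323/360) = 1.0830558875.
Forward (KRW per NZD) = 1040.536 × 1.0652578679 / 1.0830558875 = 1023.436716.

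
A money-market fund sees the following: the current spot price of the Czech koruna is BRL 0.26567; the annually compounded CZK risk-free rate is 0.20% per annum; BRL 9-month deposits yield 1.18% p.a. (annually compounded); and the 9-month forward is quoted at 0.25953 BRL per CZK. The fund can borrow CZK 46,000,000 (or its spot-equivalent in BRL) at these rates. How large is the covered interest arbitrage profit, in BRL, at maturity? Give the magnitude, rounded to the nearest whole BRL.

BRL 372,532

T = 9/12 years.
Route A — deposit CZK, sell forward: 46,000,000 × 1.0014996253 × 0.25953 = BRL 11,956,283.10.
Route B — convert at spot, deposit BRL: 46,000,000 × 0.26567 × 1.00883701 = BRL 12,328,815.51.
The quoted forward undervalues CZK, so borrow CZK, convert to BRL at spot, deposit the BRL at 1.18%, and buy CZK forward at 0.25953 to cover the loan.
Arbitrage profit = |11,956,283.10 − 12,328,815.51| = BRL 372,532.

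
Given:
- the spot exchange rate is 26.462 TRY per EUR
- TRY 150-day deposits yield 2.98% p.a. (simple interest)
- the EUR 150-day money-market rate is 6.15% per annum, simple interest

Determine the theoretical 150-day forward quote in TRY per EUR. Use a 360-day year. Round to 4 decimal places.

26.1212

T = 150/360 years.
TRY accumulates by 1 + 0.0298×150/360 = 1.01241667.
Growth of 1 EUR over T: 1 + 0.0615×150/360 = 1.025625.
CIP: F = S · (grow TRY)/(grow EUR) = 26.462 × 1.01241667/1.025625 = 26.121214 TRY per EUR.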